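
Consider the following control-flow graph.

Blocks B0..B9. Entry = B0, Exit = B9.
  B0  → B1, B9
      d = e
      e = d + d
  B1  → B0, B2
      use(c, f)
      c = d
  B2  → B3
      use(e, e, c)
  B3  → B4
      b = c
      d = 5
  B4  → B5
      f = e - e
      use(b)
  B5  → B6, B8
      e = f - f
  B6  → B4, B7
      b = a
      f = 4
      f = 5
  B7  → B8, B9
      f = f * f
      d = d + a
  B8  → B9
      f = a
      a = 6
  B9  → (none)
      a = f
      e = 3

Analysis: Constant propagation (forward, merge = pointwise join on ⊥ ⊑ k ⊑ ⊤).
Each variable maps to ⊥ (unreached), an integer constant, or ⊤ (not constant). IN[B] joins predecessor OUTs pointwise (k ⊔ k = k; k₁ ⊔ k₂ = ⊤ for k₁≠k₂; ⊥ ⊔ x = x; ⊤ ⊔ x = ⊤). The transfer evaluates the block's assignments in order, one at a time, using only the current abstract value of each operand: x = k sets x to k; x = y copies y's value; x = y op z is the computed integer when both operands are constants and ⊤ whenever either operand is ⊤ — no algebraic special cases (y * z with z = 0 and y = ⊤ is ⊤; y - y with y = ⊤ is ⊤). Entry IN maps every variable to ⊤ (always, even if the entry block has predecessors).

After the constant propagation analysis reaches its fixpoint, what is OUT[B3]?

Answer: {a: ⊤, b: ⊤, c: ⊤, d: 5, e: ⊤, f: ⊤}

Working:
Fixpoint table:
  B0:  IN=(all ⊤)  OUT=(all ⊤)
  B1:  IN=(all ⊤)  OUT=(all ⊤)
  B2:  IN=(all ⊤)  OUT=(all ⊤)
  B3:  IN=(all ⊤)  OUT={d:5; rest ⊤}
  B4:  IN={d:5; rest ⊤}  OUT={d:5; rest ⊤}
  B5:  IN={d:5; rest ⊤}  OUT={d:5; rest ⊤}
  B6:  IN={d:5; rest ⊤}  OUT={d:5, f:5; rest ⊤}
  B7:  IN={d:5, f:5; rest ⊤}  OUT={f:25; rest ⊤}
  B8:  IN=(all ⊤)  OUT={a:6; rest ⊤}
  B9:  IN=(all ⊤)  OUT={e:3; rest ⊤}

Merge at B3: IN[B3] = OUT[B2] = {a: ⊤, b: ⊤, c: ⊤, d: ⊤, e: ⊤, f: ⊤}
Applying B3's transfer function to that IN value gives OUT[B3] (row B3 above).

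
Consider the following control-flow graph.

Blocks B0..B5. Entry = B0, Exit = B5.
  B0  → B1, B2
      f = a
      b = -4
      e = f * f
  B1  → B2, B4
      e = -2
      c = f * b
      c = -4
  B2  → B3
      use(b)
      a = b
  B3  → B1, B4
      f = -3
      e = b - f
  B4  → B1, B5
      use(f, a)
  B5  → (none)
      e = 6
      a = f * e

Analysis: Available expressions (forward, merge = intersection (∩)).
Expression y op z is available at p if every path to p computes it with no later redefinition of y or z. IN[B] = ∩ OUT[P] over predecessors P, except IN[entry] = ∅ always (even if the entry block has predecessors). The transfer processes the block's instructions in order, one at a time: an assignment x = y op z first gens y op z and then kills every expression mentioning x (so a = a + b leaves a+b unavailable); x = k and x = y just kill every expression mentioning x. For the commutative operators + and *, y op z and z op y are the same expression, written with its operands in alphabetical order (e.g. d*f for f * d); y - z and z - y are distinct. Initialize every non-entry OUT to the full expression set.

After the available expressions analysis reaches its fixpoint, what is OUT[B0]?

Fixpoint table:
  B0:  IN={}  OUT={f*f}
  B1:  IN={}  OUT={b*f}
  B2:  IN={}  OUT={}
  B3:  IN={}  OUT={b-f}
  B4:  IN={}  OUT={}
  B5:  IN={}  OUT={e*f}

B0 is the boundary node: IN[B0] = {}
Applying B0's transfer function to that IN value gives OUT[B0] (row B0 above).

Answer: {f*f}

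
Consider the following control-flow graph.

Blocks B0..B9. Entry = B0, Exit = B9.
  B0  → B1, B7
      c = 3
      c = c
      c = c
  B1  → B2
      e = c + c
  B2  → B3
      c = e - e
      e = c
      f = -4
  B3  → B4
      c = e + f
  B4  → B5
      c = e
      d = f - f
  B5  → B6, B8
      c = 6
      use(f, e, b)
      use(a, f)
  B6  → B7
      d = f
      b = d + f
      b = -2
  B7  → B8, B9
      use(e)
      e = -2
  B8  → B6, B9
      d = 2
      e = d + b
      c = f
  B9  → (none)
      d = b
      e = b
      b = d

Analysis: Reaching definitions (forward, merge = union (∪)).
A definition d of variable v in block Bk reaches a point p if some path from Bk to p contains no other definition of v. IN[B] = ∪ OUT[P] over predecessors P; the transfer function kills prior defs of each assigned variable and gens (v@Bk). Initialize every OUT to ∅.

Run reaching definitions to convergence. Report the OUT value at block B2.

Fixpoint table:
  B0:  IN={}  OUT={c@B0}
  B1:  IN={c@B0}  OUT={c@B0, e@B1}
  B2:  IN={c@B0, e@B1}  OUT={c@B2, e@B2, f@B2}
  B3:  IN={c@B2, e@B2, f@B2}  OUT={c@B3, e@B2, f@B2}
  B4:  IN={c@B3, e@B2, f@B2}  OUT={c@B4, d@B4, e@B2, f@B2}
  B5:  IN={c@B4, d@B4, e@B2, f@B2}  OUT={c@B5, d@B4, e@B2, f@B2}
  B6:  IN={b@B6, c@B5, c@B8, d@B4, d@B8, e@B2, e@B8, f@B2}  OUT={b@B6, c@B5, c@B8, d@B6, e@B2, e@B8, f@B2}
  B7:  IN={b@B6, c@B0, c@B5, c@B8, d@B6, e@B2, e@B8, f@B2}  OUT={b@B6, c@B0, c@B5, c@B8, d@B6, e@B7, f@B2}
  B8:  IN={b@B6, c@B0, c@B5, c@B8, d@B4, d@B6, e@B2, e@B7, f@B2}  OUT={b@B6, c@B8, d@B8, e@B8, f@B2}
  B9:  IN={b@B6, c@B0, c@B5, c@B8, d@B6, d@B8, e@B7, e@B8, f@B2}  OUT={b@B9, c@B0, c@B5, c@B8, d@B9, e@B9, f@B2}

Merge at B2: IN[B2] = OUT[B1] = {c@B0, e@B1}
Applying B2's transfer function to that IN value gives OUT[B2] (row B2 above).

Answer: {c@B2, e@B2, f@B2}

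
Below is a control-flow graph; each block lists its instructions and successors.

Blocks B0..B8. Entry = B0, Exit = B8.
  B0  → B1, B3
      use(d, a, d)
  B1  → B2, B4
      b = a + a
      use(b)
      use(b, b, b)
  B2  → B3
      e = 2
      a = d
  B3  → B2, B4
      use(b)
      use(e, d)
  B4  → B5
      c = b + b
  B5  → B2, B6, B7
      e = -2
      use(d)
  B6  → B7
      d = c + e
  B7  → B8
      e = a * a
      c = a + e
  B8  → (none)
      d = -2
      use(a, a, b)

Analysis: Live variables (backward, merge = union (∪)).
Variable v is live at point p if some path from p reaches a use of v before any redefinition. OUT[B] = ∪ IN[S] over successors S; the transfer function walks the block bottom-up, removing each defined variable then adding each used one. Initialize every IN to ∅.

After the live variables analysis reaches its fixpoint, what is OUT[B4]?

Answer: {a, b, c, d}

Working:
Fixpoint table:
  B0: | IN={a, b, d, e} | OUT={a, b, d, e}
  B1: | IN={a, d} | OUT={a, b, d}
  B2: | IN={b, d} | OUT={a, b, d, e}
  B3: | IN={a, b, d, e} | OUT={a, b, d}
  B4: | IN={a, b, d} | OUT={a, b, c, d}
  B5: | IN={a, b, c, d} | OUT={a, b, c, d, e}
  B6: | IN={a, b, c, e} | OUT={a, b}
  B7: | IN={a, b} | OUT={a, b}
  B8: | IN={a, b} | OUT={}

Merge at B4: OUT[B4] = IN[B5] = {a, b, c, d}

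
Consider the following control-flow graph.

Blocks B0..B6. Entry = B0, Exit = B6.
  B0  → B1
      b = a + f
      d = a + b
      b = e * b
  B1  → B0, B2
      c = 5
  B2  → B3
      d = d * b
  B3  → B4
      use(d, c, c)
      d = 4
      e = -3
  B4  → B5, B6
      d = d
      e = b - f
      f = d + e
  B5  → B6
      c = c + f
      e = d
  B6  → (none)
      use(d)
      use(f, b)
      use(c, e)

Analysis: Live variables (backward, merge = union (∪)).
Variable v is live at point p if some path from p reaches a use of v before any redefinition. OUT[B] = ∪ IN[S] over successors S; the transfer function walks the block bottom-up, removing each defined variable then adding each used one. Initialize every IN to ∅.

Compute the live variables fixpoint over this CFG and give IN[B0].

Answer: {a, e, f}

Working:
Converged values:
  B0:   IN={a, e, f}   OUT={a, b, d, e, f}
  B1:   IN={a, b, d, e, f}   OUT={a, b, c, d, e, f}
  B2:   IN={b, c, d, f}   OUT={b, c, d, f}
  B3:   IN={b, c, d, f}   OUT={b, c, d, f}
  B4:   IN={b, c, d, f}   OUT={b, c, d, e, f}
  B5:   IN={b, c, d, f}   OUT={b, c, d, e, f}
  B6:   IN={b, c, d, e, f}   OUT={}

Merge at B0: OUT[B0] = IN[B1] = {a, b, d, e, f}
Applying B0's transfer function to that OUT value gives IN[B0] (row B0 above).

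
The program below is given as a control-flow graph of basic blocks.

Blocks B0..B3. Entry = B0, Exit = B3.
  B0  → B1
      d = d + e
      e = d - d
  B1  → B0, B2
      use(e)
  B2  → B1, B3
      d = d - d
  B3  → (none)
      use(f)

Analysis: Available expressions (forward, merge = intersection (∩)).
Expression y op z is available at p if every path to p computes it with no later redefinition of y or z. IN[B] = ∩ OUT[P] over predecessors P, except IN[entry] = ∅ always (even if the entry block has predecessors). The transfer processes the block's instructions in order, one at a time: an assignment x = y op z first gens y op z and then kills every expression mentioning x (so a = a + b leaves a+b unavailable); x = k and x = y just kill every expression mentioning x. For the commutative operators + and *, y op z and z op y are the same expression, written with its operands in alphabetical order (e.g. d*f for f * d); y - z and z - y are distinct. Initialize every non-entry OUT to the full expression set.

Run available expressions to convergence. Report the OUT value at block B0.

Answer: {d-d}

Working:
Fixpoint table:
  B0:  IN={}  OUT={d-d}
  B1:  IN={}  OUT={}
  B2:  IN={}  OUT={}
  B3:  IN={}  OUT={}

Merge at B0 (entry node, so the boundary value {} is joined with the incoming edge(s)): IN[B0] = {} ∩ OUT[B1] = {}
Applying B0's transfer function to that IN value gives OUT[B0] (row B0 above).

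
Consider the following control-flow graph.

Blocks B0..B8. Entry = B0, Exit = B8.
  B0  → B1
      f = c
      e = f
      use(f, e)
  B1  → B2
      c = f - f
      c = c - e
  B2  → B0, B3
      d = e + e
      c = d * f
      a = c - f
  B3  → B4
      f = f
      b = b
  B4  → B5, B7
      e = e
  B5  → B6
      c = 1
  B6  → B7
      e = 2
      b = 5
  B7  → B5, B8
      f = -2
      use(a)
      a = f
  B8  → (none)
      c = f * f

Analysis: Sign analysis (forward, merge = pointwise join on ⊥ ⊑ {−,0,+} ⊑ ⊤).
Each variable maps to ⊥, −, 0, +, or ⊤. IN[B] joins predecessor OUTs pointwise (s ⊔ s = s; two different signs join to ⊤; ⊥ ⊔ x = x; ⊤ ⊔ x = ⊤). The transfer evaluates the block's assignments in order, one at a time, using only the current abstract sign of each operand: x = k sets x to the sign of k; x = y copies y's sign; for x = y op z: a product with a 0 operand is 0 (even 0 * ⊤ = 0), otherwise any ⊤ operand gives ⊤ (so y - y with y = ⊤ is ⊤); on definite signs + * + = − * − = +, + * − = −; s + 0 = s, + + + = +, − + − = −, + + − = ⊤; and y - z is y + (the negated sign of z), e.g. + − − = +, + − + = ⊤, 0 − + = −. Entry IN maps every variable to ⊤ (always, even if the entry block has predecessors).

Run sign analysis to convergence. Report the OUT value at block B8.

Answer: {a: -, b: ⊤, c: +, d: ⊤, e: ⊤, f: -}

Derivation:
Per-block solution:
  B0:   IN=(all ⊤)   OUT=(all ⊤)
  B1:   IN=(all ⊤)   OUT=(all ⊤)
  B2:   IN=(all ⊤)   OUT=(all ⊤)
  B3:   IN=(all ⊤)   OUT=(all ⊤)
  B4:   IN=(all ⊤)   OUT=(all ⊤)
  B5:   IN=(all ⊤)   OUT={c:+; rest ⊤}
  B6:   IN={c:+; rest ⊤}   OUT={b:+, c:+, e:+; rest ⊤}
  B7:   IN=(all ⊤)   OUT={a:-, f:-; rest ⊤}
  B8:   IN={a:-, f:-; rest ⊤}   OUT={a:-, c:+, f:-; rest ⊤}

Merge at B8: IN[B8] = OUT[B7] = {a: -, b: ⊤, c: ⊤, d: ⊤, e: ⊤, f: -}
Applying B8's transfer function to that IN value gives OUT[B8] (row B8 above).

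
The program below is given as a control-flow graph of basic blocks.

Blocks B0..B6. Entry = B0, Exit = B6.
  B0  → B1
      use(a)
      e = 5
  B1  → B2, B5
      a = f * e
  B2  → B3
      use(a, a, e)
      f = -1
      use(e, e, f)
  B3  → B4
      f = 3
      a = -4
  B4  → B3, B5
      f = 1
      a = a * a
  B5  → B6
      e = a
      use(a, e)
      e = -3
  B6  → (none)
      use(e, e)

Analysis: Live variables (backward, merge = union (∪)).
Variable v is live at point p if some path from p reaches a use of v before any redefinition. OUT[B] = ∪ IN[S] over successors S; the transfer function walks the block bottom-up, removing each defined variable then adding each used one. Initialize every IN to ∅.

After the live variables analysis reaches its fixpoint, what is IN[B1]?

Answer: {e, f}

Trace:
Per-block solution:
  B0: | IN={a, f} | OUT={e, f}
  B1: | IN={e, f} | OUT={a, e}
  B2: | IN={a, e} | OUT={}
  B3: | IN={} | OUT={a}
  B4: | IN={a} | OUT={a}
  B5: | IN={a} | OUT={e}
  B6: | IN={e} | OUT={}

Merge at B1: OUT[B1] = IN[B2] ⊔ IN[B5] = {a, e}
Applying B1's transfer function to that OUT value gives IN[B1] (row B1 above).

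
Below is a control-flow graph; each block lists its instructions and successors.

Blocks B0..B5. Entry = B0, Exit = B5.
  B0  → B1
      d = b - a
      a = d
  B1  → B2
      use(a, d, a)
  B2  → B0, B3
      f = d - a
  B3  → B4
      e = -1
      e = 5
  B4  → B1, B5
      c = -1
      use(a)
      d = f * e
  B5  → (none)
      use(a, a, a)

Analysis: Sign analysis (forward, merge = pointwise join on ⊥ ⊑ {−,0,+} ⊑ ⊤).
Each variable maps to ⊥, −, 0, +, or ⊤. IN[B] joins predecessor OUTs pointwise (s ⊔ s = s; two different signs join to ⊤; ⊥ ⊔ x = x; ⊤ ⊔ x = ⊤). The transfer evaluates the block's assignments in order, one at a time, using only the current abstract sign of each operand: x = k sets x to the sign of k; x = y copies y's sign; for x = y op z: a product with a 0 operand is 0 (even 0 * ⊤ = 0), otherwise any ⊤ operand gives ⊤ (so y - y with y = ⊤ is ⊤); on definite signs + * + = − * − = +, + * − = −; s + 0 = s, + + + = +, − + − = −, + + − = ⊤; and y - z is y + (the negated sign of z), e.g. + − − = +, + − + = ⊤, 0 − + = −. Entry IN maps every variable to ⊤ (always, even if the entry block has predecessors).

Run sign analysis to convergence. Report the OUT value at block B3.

Answer: {a: ⊤, b: ⊤, c: ⊤, d: ⊤, e: +, f: ⊤}

Trace:
Per-block solution:
  B0:  IN=(all ⊤)  OUT=(all ⊤)
  B1:  IN=(all ⊤)  OUT=(all ⊤)
  B2:  IN=(all ⊤)  OUT=(all ⊤)
  B3:  IN=(all ⊤)  OUT={e:+; rest ⊤}
  B4:  IN={e:+; rest ⊤}  OUT={c:-, e:+; rest ⊤}
  B5:  IN={c:-, e:+; rest ⊤}  OUT={c:-, e:+; rest ⊤}

Merge at B3: IN[B3] = OUT[B2] = {a: ⊤, b: ⊤, c: ⊤, d: ⊤, e: ⊤, f: ⊤}
Applying B3's transfer function to that IN value gives OUT[B3] (row B3 above).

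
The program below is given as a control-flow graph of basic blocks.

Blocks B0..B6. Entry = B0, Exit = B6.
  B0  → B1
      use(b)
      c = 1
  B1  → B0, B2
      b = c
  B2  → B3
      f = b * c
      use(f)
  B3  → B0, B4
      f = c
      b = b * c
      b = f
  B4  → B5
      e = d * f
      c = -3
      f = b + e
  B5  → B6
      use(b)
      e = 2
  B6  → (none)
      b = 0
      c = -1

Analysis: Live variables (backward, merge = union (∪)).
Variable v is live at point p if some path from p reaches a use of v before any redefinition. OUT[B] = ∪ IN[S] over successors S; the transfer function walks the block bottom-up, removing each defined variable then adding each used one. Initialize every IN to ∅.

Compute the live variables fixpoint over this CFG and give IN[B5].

Answer: {b}

Derivation:
Per-block solution:
  B0: | IN={b, d} | OUT={c, d}
  B1: | IN={c, d} | OUT={b, c, d}
  B2: | IN={b, c, d} | OUT={b, c, d}
  B3: | IN={b, c, d} | OUT={b, d, f}
  B4: | IN={b, d, f} | OUT={b}
  B5: | IN={b} | OUT={}
  B6: | IN={} | OUT={}

Merge at B5: OUT[B5] = IN[B6] = {}
Applying B5's transfer function to that OUT value gives IN[B5] (row B5 above).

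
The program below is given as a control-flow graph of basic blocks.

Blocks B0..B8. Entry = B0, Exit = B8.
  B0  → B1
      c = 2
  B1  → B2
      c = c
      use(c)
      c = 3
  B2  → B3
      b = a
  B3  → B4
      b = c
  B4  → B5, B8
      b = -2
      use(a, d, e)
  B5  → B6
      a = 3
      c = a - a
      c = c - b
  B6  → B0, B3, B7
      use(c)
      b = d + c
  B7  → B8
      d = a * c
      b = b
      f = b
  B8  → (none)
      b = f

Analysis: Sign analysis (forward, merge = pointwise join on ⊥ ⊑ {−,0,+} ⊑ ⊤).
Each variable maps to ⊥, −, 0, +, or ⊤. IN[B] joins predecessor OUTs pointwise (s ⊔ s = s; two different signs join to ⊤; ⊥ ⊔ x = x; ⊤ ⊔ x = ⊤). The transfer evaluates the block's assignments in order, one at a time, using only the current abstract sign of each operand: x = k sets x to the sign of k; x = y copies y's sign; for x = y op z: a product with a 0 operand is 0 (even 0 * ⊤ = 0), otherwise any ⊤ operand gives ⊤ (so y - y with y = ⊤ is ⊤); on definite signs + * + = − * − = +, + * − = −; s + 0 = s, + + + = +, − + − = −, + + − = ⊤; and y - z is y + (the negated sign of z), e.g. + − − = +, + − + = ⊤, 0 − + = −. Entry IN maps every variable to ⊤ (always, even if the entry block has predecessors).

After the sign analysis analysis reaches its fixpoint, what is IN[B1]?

Answer: {a: ⊤, b: ⊤, c: +, d: ⊤, e: ⊤, f: ⊤}

Working:
Per-block solution:
  B0: | IN=(all ⊤) | OUT={c:+; rest ⊤}
  B1: | IN={c:+; rest ⊤} | OUT={c:+; rest ⊤}
  B2: | IN={c:+; rest ⊤} | OUT={c:+; rest ⊤}
  B3: | IN=(all ⊤) | OUT=(all ⊤)
  B4: | IN=(all ⊤) | OUT={b:-; rest ⊤}
  B5: | IN={b:-; rest ⊤} | OUT={a:+, b:-; rest ⊤}
  B6: | IN={a:+, b:-; rest ⊤} | OUT={a:+; rest ⊤}
  B7: | IN={a:+; rest ⊤} | OUT={a:+; rest ⊤}
  B8: | IN=(all ⊤) | OUT=(all ⊤)

Merge at B1: IN[B1] = OUT[B0] = {a: ⊤, b: ⊤, c: +, d: ⊤, e: ⊤, f: ⊤}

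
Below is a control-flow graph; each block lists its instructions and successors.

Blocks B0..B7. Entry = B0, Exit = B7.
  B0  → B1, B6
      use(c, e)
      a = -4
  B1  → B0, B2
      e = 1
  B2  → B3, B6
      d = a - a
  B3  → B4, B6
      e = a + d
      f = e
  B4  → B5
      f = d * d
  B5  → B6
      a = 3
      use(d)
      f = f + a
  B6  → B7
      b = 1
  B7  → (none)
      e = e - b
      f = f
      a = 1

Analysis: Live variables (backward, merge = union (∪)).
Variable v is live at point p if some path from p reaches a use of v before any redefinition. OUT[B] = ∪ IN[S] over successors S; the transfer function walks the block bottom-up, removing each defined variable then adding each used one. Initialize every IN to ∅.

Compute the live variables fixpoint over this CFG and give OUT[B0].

Answer: {a, c, e, f}

Derivation:
Converged values:
  B0:   IN={c, e, f}   OUT={a, c, e, f}
  B1:   IN={a, c, f}   OUT={a, c, e, f}
  B2:   IN={a, e, f}   OUT={a, d, e, f}
  B3:   IN={a, d}   OUT={d, e, f}
  B4:   IN={d, e}   OUT={d, e, f}
  B5:   IN={d, e, f}   OUT={e, f}
  B6:   IN={e, f}   OUT={b, e, f}
  B7:   IN={b, e, f}   OUT={}

Merge at B0: OUT[B0] = IN[B1] ⊔ IN[B6] = {a, c, e, f}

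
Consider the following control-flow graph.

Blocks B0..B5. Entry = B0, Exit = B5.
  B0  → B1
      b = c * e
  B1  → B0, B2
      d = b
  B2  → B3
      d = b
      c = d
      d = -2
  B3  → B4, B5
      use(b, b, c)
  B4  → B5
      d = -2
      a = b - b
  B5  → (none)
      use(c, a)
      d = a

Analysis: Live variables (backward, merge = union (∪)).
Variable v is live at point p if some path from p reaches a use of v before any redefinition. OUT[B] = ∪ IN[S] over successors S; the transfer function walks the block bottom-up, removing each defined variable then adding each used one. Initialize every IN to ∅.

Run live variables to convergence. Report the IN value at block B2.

Answer: {a, b}

Working:
Fixpoint table:
  B0:   IN={a, c, e}   OUT={a, b, c, e}
  B1:   IN={a, b, c, e}   OUT={a, b, c, e}
  B2:   IN={a, b}   OUT={a, b, c}
  B3:   IN={a, b, c}   OUT={a, b, c}
  B4:   IN={b, c}   OUT={a, c}
  B5:   IN={a, c}   OUT={}

Merge at B2: OUT[B2] = IN[B3] = {a, b, c}
Applying B2's transfer function to that OUT value gives IN[B2] (row B2 above).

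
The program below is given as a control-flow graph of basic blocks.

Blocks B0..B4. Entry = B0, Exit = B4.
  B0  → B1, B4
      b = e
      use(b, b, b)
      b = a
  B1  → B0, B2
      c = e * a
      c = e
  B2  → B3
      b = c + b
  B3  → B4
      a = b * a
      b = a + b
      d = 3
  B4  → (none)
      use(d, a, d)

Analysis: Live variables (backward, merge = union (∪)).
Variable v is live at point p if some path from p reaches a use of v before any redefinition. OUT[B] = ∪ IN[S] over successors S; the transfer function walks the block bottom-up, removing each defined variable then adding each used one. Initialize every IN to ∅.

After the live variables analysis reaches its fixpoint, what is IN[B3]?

Answer: {a, b}

Trace:
Per-block solution:
  B0:   IN={a, d, e}   OUT={a, b, d, e}
  B1:   IN={a, b, d, e}   OUT={a, b, c, d, e}
  B2:   IN={a, b, c}   OUT={a, b}
  B3:   IN={a, b}   OUT={a, d}
  B4:   IN={a, d}   OUT={}

Merge at B3: OUT[B3] = IN[B4] = {a, d}
Applying B3's transfer function to that OUT value gives IN[B3] (row B3 above).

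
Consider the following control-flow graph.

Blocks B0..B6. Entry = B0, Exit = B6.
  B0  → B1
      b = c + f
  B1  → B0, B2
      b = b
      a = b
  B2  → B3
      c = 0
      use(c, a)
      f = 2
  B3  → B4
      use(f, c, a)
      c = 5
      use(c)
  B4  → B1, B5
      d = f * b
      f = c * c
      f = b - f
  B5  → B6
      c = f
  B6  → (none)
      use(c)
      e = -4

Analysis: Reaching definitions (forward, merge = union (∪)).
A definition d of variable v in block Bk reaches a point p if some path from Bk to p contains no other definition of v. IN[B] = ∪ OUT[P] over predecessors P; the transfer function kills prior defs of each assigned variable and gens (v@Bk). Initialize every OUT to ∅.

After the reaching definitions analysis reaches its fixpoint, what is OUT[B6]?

Answer: {a@B1, b@B1, c@B5, d@B4, e@B6, f@B4}

Trace:
Converged values:
  B0: | IN={a@B1, b@B1, c@B3, d@B4, f@B4} | OUT={a@B1, b@B0, c@B3, d@B4, f@B4}
  B1: | IN={a@B1, b@B0, b@B1, c@B3, d@B4, f@B4} | OUT={a@B1, b@B1, c@B3, d@B4, f@B4}
  B2: | IN={a@B1, b@B1, c@B3, d@B4, f@B4} | OUT={a@B1, b@B1, c@B2, d@B4, f@B2}
  B3: | IN={a@B1, b@B1, c@B2, d@B4, f@B2} | OUT={a@B1, b@B1, c@B3, d@B4, f@B2}
  B4: | IN={a@B1, b@B1, c@B3, d@B4, f@B2} | OUT={a@B1, b@B1, c@B3, d@B4, f@B4}
  B5: | IN={a@B1, b@B1, c@B3, d@B4, f@B4} | OUT={a@B1, b@B1, c@B5, d@B4, f@B4}
  B6: | IN={a@B1, b@B1, c@B5, d@B4, f@B4} | OUT={a@B1, b@B1, c@B5, d@B4, e@B6, f@B4}

Merge at B6: IN[B6] = OUT[B5] = {a@B1, b@B1, c@B5, d@B4, f@B4}
Applying B6's transfer function to that IN value gives OUT[B6] (row B6 above).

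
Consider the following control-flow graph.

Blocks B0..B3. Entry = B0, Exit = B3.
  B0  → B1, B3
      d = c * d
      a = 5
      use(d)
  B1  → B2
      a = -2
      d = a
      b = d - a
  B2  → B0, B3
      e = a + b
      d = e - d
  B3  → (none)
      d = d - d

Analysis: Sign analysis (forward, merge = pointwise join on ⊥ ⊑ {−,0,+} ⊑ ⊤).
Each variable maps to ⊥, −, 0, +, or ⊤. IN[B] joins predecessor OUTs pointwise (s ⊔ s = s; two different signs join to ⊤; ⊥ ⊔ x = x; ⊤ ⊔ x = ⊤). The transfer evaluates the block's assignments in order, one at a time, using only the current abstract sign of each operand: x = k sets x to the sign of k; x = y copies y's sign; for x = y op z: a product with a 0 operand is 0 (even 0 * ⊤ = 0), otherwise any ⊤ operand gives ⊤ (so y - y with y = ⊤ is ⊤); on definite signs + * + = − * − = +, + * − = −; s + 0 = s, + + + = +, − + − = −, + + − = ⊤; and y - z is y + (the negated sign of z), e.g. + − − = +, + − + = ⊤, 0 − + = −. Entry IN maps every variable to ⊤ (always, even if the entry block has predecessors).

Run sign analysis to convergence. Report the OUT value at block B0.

Per-block solution:
  B0:   IN=(all ⊤)   OUT={a:+; rest ⊤}
  B1:   IN={a:+; rest ⊤}   OUT={a:-, d:-; rest ⊤}
  B2:   IN={a:-, d:-; rest ⊤}   OUT={a:-; rest ⊤}
  B3:   IN=(all ⊤)   OUT=(all ⊤)

Merge at B0 (entry node, so the boundary value (all ⊤) is joined with the incoming edge(s)): IN[B0] = (all ⊤) ⊔ OUT[B2] = {a: ⊤, b: ⊤, c: ⊤, d: ⊤, e: ⊤, f: ⊤}
Applying B0's transfer function to that IN value gives OUT[B0] (row B0 above).

Answer: {a: +, b: ⊤, c: ⊤, d: ⊤, e: ⊤, f: ⊤}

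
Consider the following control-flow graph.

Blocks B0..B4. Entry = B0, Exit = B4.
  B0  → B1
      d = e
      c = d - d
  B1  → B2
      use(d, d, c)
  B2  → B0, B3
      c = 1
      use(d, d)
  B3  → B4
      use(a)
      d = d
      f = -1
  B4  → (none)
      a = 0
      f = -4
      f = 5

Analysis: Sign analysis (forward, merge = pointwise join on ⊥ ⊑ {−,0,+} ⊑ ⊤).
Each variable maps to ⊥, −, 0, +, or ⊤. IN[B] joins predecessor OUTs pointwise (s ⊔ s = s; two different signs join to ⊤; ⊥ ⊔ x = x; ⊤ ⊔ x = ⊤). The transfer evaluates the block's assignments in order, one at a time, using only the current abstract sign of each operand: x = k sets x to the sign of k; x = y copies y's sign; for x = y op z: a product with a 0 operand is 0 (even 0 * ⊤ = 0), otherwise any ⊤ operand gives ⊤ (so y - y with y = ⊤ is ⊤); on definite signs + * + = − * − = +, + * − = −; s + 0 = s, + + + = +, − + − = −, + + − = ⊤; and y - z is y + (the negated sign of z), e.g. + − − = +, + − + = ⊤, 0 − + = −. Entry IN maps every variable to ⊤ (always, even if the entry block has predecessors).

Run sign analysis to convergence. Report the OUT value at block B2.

Answer: {a: ⊤, b: ⊤, c: +, d: ⊤, e: ⊤, f: ⊤}

Derivation:
Per-block solution:
  B0: | IN=(all ⊤) | OUT=(all ⊤)
  B1: | IN=(all ⊤) | OUT=(all ⊤)
  B2: | IN=(all ⊤) | OUT={c:+; rest ⊤}
  B3: | IN={c:+; rest ⊤} | OUT={c:+, f:-; rest ⊤}
  B4: | IN={c:+, f:-; rest ⊤} | OUT={a:0, c:+, f:+; rest ⊤}

Merge at B2: IN[B2] = OUT[B1] = {a: ⊤, b: ⊤, c: ⊤, d: ⊤, e: ⊤, f: ⊤}
Applying B2's transfer function to that IN value gives OUT[B2] (row B2 above).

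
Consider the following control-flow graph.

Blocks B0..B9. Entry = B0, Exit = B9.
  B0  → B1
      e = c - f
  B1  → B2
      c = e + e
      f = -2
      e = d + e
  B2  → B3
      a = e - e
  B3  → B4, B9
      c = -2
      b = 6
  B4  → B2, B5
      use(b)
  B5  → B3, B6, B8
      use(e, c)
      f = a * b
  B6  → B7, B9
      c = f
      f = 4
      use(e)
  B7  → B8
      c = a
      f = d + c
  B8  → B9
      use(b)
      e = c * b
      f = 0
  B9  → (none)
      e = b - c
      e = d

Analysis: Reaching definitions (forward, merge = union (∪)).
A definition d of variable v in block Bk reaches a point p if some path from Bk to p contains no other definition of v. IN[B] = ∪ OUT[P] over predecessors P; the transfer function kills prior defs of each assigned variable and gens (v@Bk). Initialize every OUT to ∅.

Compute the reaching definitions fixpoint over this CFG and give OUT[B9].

Answer: {a@B2, b@B3, c@B3, c@B6, c@B7, e@B9, f@B1, f@B5, f@B6, f@B8}

Derivation:
Per-block solution:
  B0:   IN={}   OUT={e@B0}
  B1:   IN={e@B0}   OUT={c@B1, e@B1, f@B1}
  B2:   IN={a@B2, b@B3, c@B1, c@B3, e@B1, f@B1, f@B5}   OUT={a@B2, b@B3, c@B1, c@B3, e@B1, f@B1, f@B5}
  B3:   IN={a@B2, b@B3, c@B1, c@B3, e@B1, f@B1, f@B5}   OUT={a@B2, b@B3, c@B3, e@B1, f@B1, f@B5}
  B4:   IN={a@B2, b@B3, c@B3, e@B1, f@B1, f@B5}   OUT={a@B2, b@B3, c@B3, e@B1, f@B1, f@B5}
  B5:   IN={a@B2, b@B3, c@B3, e@B1, f@B1, f@B5}   OUT={a@B2, b@B3, c@B3, e@B1, f@B5}
  B6:   IN={a@B2, b@B3, c@B3, e@B1, f@B5}   OUT={a@B2, b@B3, c@B6, e@B1, f@B6}
  B7:   IN={a@B2, b@B3, c@B6, e@B1, f@B6}   OUT={a@B2, b@B3, c@B7, e@B1, f@B7}
  B8:   IN={a@B2, b@B3, c@B3, c@B7, e@B1, f@B5, f@B7}   OUT={a@B2, b@B3, c@B3, c@B7, e@B8, f@B8}
  B9:   IN={a@B2, b@B3, c@B3, c@B6, c@B7, e@B1, e@B8, f@B1, f@B5, f@B6, f@B8}   OUT={a@B2, b@B3, c@B3, c@B6, c@B7, e@B9, f@B1, f@B5, f@B6, f@B8}

Merge at B9: IN[B9] = OUT[B3] ⊔ OUT[B6] ⊔ OUT[B8] = {a@B2, b@B3, c@B3, c@B6, c@B7, e@B1, e@B8, f@B1, f@B5, f@B6, f@B8}
Applying B9's transfer function to that IN value gives OUT[B9] (row B9 above).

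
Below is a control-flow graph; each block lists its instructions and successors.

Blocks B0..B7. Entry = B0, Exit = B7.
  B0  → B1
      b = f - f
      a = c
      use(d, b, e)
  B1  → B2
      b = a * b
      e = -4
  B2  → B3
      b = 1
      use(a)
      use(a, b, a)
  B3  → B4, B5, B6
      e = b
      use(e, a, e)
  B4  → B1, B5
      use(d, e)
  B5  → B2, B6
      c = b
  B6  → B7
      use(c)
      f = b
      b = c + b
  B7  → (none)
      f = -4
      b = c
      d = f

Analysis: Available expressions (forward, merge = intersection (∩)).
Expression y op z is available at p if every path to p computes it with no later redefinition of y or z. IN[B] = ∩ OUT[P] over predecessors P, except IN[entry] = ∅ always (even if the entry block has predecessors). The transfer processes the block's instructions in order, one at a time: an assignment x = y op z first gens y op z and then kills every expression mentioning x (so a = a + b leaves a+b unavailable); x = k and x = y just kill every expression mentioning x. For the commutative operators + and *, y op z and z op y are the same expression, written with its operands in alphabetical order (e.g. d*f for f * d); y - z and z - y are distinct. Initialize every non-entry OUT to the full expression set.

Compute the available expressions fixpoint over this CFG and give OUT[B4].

Fixpoint table:
  B0:  IN={}  OUT={f-f}
  B1:  IN={f-f}  OUT={f-f}
  B2:  IN={f-f}  OUT={f-f}
  B3:  IN={f-f}  OUT={f-f}
  B4:  IN={f-f}  OUT={f-f}
  B5:  IN={f-f}  OUT={f-f}
  B6:  IN={f-f}  OUT={}
  B7:  IN={}  OUT={}

Merge at B4: IN[B4] = OUT[B3] = {f-f}
Applying B4's transfer function to that IN value gives OUT[B4] (row B4 above).

Answer: {f-f}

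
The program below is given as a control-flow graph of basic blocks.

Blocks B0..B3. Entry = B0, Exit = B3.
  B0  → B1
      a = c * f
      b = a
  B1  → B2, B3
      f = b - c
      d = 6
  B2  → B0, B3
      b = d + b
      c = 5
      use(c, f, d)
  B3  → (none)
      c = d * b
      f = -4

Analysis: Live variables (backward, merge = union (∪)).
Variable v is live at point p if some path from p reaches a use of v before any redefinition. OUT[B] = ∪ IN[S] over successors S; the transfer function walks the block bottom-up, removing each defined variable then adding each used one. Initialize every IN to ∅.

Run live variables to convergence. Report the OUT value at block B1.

Answer: {b, d, f}

Trace:
Fixpoint table:
  B0: | IN={c, f} | OUT={b, c}
  B1: | IN={b, c} | OUT={b, d, f}
  B2: | IN={b, d, f} | OUT={b, c, d, f}
  B3: | IN={b, d} | OUT={}

Merge at B1: OUT[B1] = IN[B2] ⊔ IN[B3] = {b, d, f}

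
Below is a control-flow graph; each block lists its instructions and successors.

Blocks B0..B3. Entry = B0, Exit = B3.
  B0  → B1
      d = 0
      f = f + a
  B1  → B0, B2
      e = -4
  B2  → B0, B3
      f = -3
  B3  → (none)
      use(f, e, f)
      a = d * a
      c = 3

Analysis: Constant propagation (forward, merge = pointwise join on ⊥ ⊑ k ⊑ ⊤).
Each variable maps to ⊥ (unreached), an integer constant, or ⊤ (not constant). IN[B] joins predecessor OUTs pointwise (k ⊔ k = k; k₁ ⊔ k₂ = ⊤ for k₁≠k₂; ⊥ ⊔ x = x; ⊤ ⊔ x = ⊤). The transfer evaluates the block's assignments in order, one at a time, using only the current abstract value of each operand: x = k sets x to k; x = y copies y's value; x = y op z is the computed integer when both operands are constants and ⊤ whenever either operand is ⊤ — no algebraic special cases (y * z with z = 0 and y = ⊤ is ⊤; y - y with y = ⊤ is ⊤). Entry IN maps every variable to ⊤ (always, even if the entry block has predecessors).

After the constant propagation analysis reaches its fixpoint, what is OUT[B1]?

Per-block solution:
  B0: | IN=(all ⊤) | OUT={d:0; rest ⊤}
  B1: | IN={d:0; rest ⊤} | OUT={d:0, e:-4; rest ⊤}
  B2: | IN={d:0, e:-4; rest ⊤} | OUT={d:0, e:-4, f:-3; rest ⊤}
  B3: | IN={d:0, e:-4, f:-3; rest ⊤} | OUT={c:3, d:0, e:-4, f:-3; rest ⊤}

Merge at B1: IN[B1] = OUT[B0] = {a: ⊤, b: ⊤, c: ⊤, d: 0, e: ⊤, f: ⊤}
Applying B1's transfer function to that IN value gives OUT[B1] (row B1 above).

Answer: {a: ⊤, b: ⊤, c: ⊤, d: 0, e: -4, f: ⊤}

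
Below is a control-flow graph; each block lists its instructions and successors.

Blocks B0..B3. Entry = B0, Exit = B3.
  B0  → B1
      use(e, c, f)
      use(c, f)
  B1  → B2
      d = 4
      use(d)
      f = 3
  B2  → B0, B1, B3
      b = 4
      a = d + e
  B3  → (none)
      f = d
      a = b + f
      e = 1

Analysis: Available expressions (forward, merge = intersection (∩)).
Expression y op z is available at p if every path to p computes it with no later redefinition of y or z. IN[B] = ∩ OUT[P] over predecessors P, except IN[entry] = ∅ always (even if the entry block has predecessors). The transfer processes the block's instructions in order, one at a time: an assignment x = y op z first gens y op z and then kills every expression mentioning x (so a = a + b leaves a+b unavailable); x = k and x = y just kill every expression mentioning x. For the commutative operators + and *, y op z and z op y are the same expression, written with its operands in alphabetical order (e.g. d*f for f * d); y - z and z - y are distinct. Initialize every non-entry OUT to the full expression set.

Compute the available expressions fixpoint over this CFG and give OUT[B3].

Per-block solution:
  B0:   IN={}   OUT={}
  B1:   IN={}   OUT={}
  B2:   IN={}   OUT={d+e}
  B3:   IN={d+e}   OUT={b+f}

Merge at B3: IN[B3] = OUT[B2] = {d+e}
Applying B3's transfer function to that IN value gives OUT[B3] (row B3 above).

Answer: {b+f}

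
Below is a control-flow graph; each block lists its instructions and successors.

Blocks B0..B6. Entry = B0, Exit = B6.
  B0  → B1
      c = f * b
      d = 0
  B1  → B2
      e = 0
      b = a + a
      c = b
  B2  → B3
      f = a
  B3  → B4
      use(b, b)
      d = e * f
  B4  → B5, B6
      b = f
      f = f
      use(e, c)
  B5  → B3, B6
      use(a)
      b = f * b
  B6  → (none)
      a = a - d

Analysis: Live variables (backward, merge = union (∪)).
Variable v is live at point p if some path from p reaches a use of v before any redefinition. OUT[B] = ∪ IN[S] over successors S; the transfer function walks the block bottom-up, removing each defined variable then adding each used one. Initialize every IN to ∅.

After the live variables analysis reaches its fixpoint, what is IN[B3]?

Answer: {a, b, c, e, f}

Trace:
Fixpoint table:
  B0:   IN={a, b, f}   OUT={a}
  B1:   IN={a}   OUT={a, b, c, e}
  B2:   IN={a, b, c, e}   OUT={a, b, c, e, f}
  B3:   IN={a, b, c, e, f}   OUT={a, c, d, e, f}
  B4:   IN={a, c, d, e, f}   OUT={a, b, c, d, e, f}
  B5:   IN={a, b, c, d, e, f}   OUT={a, b, c, d, e, f}
  B6:   IN={a, d}   OUT={}

Merge at B3: OUT[B3] = IN[B4] = {a, c, d, e, f}
Applying B3's transfer function to that OUT value gives IN[B3] (row B3 above).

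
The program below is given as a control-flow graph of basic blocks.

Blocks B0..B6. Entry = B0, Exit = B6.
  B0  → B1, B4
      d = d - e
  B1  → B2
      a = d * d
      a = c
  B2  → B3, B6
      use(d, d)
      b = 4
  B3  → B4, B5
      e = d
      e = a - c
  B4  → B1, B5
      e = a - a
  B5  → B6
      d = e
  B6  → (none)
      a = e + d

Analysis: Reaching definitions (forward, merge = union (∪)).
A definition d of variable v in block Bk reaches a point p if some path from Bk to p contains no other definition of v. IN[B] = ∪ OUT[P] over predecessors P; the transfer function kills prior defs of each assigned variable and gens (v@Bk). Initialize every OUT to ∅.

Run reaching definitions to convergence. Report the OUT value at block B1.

Fixpoint table:
  B0: | IN={} | OUT={d@B0}
  B1: | IN={a@B1, b@B2, d@B0, e@B4} | OUT={a@B1, b@B2, d@B0, e@B4}
  B2: | IN={a@B1, b@B2, d@B0, e@B4} | OUT={a@B1, b@B2, d@B0, e@B4}
  B3: | IN={a@B1, b@B2, d@B0, e@B4} | OUT={a@B1, b@B2, d@B0, e@B3}
  B4: | IN={a@B1, b@B2, d@B0, e@B3} | OUT={a@B1, b@B2, d@B0, e@B4}
  B5: | IN={a@B1, b@B2, d@B0, e@B3, e@B4} | OUT={a@B1, b@B2, d@B5, e@B3, e@B4}
  B6: | IN={a@B1, b@B2, d@B0, d@B5, e@B3, e@B4} | OUT={a@B6, b@B2, d@B0, d@B5, e@B3, e@B4}

Merge at B1: IN[B1] = OUT[B0] ⊔ OUT[B4] = {a@B1, b@B2, d@B0, e@B4}
Applying B1's transfer function to that IN value gives OUT[B1] (row B1 above).

Answer: {a@B1, b@B2, d@B0, e@B4}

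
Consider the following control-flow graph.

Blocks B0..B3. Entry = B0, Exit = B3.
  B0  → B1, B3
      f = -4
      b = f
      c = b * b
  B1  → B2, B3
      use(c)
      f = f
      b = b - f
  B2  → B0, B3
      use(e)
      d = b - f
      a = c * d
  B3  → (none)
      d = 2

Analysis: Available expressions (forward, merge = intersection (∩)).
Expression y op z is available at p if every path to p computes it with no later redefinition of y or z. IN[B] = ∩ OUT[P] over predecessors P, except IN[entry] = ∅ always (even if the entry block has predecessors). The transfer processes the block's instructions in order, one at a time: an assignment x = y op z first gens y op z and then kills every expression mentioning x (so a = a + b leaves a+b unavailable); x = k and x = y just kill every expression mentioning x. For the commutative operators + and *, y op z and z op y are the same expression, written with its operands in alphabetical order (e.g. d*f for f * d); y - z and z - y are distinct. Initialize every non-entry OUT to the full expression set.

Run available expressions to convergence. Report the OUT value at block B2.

Answer: {b-f, c*d}

Trace:
Converged values:
  B0:   IN={}   OUT={b*b}
  B1:   IN={b*b}   OUT={}
  B2:   IN={}   OUT={b-f, c*d}
  B3:   IN={}   OUT={}

Merge at B2: IN[B2] = OUT[B1] = {}
Applying B2's transfer function to that IN value gives OUT[B2] (row B2 above).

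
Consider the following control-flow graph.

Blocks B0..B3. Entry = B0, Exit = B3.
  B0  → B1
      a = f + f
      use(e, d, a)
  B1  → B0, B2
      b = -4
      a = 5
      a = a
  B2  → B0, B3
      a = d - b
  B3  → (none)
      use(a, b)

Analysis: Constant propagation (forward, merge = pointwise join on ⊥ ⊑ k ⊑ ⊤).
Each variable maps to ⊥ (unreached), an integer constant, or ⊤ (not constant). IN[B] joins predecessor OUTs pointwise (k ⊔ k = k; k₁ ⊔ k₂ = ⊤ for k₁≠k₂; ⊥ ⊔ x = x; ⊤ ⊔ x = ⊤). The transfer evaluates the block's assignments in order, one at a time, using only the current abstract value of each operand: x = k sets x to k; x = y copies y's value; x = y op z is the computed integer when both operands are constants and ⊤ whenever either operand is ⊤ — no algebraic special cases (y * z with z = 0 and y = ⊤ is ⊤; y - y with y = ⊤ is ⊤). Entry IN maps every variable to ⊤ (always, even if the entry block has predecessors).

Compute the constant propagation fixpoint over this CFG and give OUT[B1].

Answer: {a: 5, b: -4, c: ⊤, d: ⊤, e: ⊤, f: ⊤}

Derivation:
Per-block solution:
  B0:  IN=(all ⊤)  OUT=(all ⊤)
  B1:  IN=(all ⊤)  OUT={a:5, b:-4; rest ⊤}
  B2:  IN={a:5, b:-4; rest ⊤}  OUT={b:-4; rest ⊤}
  B3:  IN={b:-4; rest ⊤}  OUT={b:-4; rest ⊤}

Merge at B1: IN[B1] = OUT[B0] = {a: ⊤, b: ⊤, c: ⊤, d: ⊤, e: ⊤, f: ⊤}
Applying B1's transfer function to that IN value gives OUT[B1] (row B1 above).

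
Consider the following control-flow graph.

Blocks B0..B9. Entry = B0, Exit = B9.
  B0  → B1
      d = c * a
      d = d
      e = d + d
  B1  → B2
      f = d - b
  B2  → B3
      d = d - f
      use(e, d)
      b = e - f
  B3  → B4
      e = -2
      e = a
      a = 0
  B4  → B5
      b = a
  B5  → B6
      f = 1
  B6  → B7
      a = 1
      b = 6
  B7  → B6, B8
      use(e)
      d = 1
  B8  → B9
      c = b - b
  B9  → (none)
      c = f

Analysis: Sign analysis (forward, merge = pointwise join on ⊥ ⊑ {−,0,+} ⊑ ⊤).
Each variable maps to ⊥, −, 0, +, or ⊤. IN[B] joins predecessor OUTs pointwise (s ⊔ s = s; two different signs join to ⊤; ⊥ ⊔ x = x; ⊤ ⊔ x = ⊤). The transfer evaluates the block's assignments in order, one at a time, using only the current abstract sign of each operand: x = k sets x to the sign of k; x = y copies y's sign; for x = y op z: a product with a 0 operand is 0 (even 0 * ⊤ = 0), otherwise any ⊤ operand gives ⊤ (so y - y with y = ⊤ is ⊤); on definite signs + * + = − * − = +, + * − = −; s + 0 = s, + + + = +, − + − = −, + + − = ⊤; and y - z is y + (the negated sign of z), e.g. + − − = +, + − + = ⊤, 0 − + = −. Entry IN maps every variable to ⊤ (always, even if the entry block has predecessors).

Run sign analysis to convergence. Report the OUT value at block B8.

Converged values:
  B0: | IN=(all ⊤) | OUT=(all ⊤)
  B1: | IN=(all ⊤) | OUT=(all ⊤)
  B2: | IN=(all ⊤) | OUT=(all ⊤)
  B3: | IN=(all ⊤) | OUT={a:0; rest ⊤}
  B4: | IN={a:0; rest ⊤} | OUT={a:0, b:0; rest ⊤}
  B5: | IN={a:0, b:0; rest ⊤} | OUT={a:0, b:0, f:+; rest ⊤}
  B6: | IN={f:+; rest ⊤} | OUT={a:+, b:+, f:+; rest ⊤}
  B7: | IN={a:+, b:+, f:+; rest ⊤} | OUT={a:+, b:+, d:+, f:+; rest ⊤}
  B8: | IN={a:+, b:+, d:+, f:+; rest ⊤} | OUT={a:+, b:+, d:+, f:+; rest ⊤}
  B9: | IN={a:+, b:+, d:+, f:+; rest ⊤} | OUT={a:+, b:+, c:+, d:+, f:+; rest ⊤}

Merge at B8: IN[B8] = OUT[B7] = {a: +, b: +, c: ⊤, d: +, e: ⊤, f: +}
Applying B8's transfer function to that IN value gives OUT[B8] (row B8 above).

Answer: {a: +, b: +, c: ⊤, d: +, e: ⊤, f: +}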